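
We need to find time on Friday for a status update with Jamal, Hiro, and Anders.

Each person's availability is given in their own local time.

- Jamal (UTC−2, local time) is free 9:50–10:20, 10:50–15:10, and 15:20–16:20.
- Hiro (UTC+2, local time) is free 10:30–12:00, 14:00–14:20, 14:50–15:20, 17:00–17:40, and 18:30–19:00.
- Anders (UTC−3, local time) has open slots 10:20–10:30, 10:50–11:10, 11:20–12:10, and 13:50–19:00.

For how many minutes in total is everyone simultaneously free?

Jamal → UTC: 11:50–12:20, 12:50–17:10, 17:20–18:20.
Hiro → UTC: 08:30–10:00, 12:00–12:20, 12:50–13:20, 15:00–15:40, 16:30–17:00.
Anders → UTC: 13:20–13:30, 13:50–14:10, 14:20–15:10, 16:50–22:00.
Jamal ∩ Hiro: 12:00–12:20, 12:50–13:20, 15:00–15:40, 16:30–17:00.
Jamal ∩ Hiro ∩ Anders: 15:00–15:10, 16:50–17:00.
Total common minutes: 10 + 10 = 20.

20 minutes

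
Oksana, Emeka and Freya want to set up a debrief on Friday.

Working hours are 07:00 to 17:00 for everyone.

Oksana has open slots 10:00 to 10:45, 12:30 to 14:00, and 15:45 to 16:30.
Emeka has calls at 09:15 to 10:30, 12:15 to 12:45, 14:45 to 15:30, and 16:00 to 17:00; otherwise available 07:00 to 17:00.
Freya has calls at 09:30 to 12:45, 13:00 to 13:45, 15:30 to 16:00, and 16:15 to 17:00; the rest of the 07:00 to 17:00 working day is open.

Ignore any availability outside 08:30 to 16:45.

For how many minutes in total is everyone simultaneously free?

30 minutes

Emeka free within 07:00–17:00: 07:00–09:15, 10:30–12:15, 12:45–14:45, 15:30–16:00.
Freya free within 07:00–17:00: 07:00–09:30, 12:45–13:00, 13:45–15:30, 16:00–16:15.
Oksana ∩ Emeka: 10:30–10:45, 12:45–14:00, 15:45–16:00.
Oksana ∩ Emeka ∩ Freya: 12:45–13:00, 13:45–14:00.
Restricted to 08:30–16:45: 12:45–13:00, 13:45–14:00.
Total common minutes: 15 + 15 = 30.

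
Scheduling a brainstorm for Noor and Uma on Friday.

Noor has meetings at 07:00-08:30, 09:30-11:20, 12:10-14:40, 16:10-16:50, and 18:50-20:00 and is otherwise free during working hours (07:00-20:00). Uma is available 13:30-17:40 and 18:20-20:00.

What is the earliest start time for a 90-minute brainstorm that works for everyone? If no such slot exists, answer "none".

14:40

Noor free within 07:00–20:00: 08:30–09:30, 11:20–12:10, 14:40–16:10, 16:50–18:50.
Noor ∩ Uma: 14:40–16:10, 16:50–17:40, 18:20–18:50.
Windows ≥ 90 min: 14:40–16:10.
Earliest such window starts at 14:40.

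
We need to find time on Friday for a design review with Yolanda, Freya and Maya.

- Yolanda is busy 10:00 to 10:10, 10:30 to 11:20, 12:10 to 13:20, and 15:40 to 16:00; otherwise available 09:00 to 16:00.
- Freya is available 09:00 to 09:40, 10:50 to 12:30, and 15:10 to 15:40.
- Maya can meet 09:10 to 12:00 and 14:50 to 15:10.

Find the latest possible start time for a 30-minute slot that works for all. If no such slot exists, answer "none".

11:30

Yolanda free within 09:00–16:00: 09:00–10:00, 10:10–10:30, 11:20–12:10, 13:20–15:40.
Yolanda ∩ Freya: 09:00–09:40, 11:20–12:10, 15:10–15:40.
Yolanda ∩ Freya ∩ Maya: 09:10–09:40, 11:20–12:00.
Windows ≥ 30 min: 09:10–09:40, 11:20–12:00.
Latest start in the last window 11:20–12:00 is 12:00 − 30 min = 11:30.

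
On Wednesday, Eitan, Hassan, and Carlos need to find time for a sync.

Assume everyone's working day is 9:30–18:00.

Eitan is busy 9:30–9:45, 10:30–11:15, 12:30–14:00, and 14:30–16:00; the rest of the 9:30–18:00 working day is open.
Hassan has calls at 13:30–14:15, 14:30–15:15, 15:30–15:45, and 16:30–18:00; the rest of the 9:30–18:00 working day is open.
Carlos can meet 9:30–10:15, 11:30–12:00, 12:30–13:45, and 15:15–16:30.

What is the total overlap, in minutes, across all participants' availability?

90 minutes

Eitan free within 09:30–18:00: 09:45–10:30, 11:15–12:30, 14:00–14:30, 16:00–18:00.
Hassan free within 09:30–18:00: 09:30–13:30, 14:15–14:30, 15:15–15:30, 15:45–16:30.
Eitan ∩ Hassan: 09:45–10:30, 11:15–12:30, 14:15–14:30, 16:00–16:30.
Eitan ∩ Hassan ∩ Carlos: 09:45–10:15, 11:30–12:00, 16:00–16:30.
Total common minutes: 30 + 30 + 30 = 90.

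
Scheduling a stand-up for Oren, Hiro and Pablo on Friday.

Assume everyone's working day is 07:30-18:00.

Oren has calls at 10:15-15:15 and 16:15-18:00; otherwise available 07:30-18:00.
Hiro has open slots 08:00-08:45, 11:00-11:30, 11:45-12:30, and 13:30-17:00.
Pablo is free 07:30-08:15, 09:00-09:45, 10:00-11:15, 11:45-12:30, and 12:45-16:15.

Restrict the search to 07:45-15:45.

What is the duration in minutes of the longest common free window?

30 minutes

Oren free within 07:30–18:00: 07:30–10:15, 15:15–16:15.
Oren ∩ Hiro: 08:00–08:45, 15:15–16:15.
Oren ∩ Hiro ∩ Pablo: 08:00–08:15, 15:15–16:15.
Restricted to 07:45–15:45: 08:00–08:15, 15:15–15:45.
Common window lengths: 15, 30 min; longest is 30.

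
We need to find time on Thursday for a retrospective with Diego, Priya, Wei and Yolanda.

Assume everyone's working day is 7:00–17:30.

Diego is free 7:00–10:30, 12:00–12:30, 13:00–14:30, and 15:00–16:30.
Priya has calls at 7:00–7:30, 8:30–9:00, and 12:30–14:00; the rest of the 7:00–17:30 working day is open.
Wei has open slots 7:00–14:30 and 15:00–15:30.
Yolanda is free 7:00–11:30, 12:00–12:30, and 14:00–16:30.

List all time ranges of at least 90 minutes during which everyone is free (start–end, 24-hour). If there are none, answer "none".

09:00–10:30

Priya free within 07:00–17:30: 07:30–08:30, 09:00–12:30, 14:00–17:30.
Diego ∩ Priya: 07:30–08:30, 09:00–10:30, 12:00–12:30, 14:00–14:30, 15:00–16:30.
Diego ∩ Priya ∩ Wei: 07:30–08:30, 09:00–10:30, 12:00–12:30, 14:00–14:30, 15:00–15:30.
Diego ∩ Priya ∩ Wei ∩ Yolanda: 07:30–08:30, 09:00–10:30, 12:00–12:30, 14:00–14:30, 15:00–15:30.
Windows ≥ 90 min: 09:00–10:30.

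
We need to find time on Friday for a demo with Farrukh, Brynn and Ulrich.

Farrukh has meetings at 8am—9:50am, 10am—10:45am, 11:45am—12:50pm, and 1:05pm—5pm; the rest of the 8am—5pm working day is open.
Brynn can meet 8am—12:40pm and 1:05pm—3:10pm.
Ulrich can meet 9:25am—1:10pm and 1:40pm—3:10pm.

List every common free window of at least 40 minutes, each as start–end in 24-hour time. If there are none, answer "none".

10:45–11:45

Farrukh free within 08:00–17:00: 09:50–10:00, 10:45–11:45, 12:50–13:05.
Farrukh ∩ Brynn: 09:50–10:00, 10:45–11:45.
Farrukh ∩ Brynn ∩ Ulrich: 09:50–10:00, 10:45–11:45.
Windows ≥ 40 min: 10:45–11:45.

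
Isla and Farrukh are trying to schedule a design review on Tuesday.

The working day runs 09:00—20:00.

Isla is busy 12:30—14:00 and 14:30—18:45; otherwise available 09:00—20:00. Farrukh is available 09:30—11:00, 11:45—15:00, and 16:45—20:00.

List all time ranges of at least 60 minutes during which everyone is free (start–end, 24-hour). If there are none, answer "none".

09:30–11:00, 18:45–20:00

Isla free within 09:00–20:00: 09:00–12:30, 14:00–14:30, 18:45–20:00.
Isla ∩ Farrukh: 09:30–11:00, 11:45–12:30, 14:00–14:30, 18:45–20:00.
Windows ≥ 60 min: 09:30–11:00, 18:45–20:00.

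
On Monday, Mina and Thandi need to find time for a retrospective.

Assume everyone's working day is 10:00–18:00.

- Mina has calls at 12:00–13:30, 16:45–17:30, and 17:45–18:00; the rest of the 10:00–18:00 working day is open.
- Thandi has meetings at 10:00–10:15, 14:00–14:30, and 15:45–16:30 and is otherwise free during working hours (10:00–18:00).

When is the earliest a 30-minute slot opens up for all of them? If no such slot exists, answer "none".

Mina free within 10:00–18:00: 10:00–12:00, 13:30–16:45, 17:30–17:45.
Thandi free within 10:00–18:00: 10:15–14:00, 14:30–15:45, 16:30–18:00.
Mina ∩ Thandi: 10:15–12:00, 13:30–14:00, 14:30–15:45, 16:30–16:45, 17:30–17:45.
Windows ≥ 30 min: 10:15–12:00, 13:30–14:00, 14:30–15:45.
Earliest such window starts at 10:15.

10:15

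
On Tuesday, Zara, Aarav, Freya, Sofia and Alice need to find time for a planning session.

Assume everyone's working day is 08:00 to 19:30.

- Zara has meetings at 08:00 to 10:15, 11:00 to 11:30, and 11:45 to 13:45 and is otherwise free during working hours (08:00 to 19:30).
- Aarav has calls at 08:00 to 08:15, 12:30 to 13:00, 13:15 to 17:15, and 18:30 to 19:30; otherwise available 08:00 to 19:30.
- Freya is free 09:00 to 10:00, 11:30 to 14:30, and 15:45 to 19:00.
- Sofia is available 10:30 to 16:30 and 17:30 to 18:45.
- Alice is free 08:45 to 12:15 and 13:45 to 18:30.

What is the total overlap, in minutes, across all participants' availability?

75 minutes

Zara free within 08:00–19:30: 10:15–11:00, 11:30–11:45, 13:45–19:30.
Aarav free within 08:00–19:30: 08:15–12:30, 13:00–13:15, 17:15–18:30.
Zara ∩ Aarav: 10:15–11:00, 11:30–11:45, 17:15–18:30.
Zara ∩ Aarav ∩ Freya: 11:30–11:45, 17:15–18:30.
Zara ∩ Aarav ∩ Freya ∩ Sofia: 11:30–11:45, 17:30–18:30.
Zara ∩ Aarav ∩ Freya ∩ Sofia ∩ Alice: 11:30–11:45, 17:30–18:30.
Total common minutes: 15 + 60 = 75.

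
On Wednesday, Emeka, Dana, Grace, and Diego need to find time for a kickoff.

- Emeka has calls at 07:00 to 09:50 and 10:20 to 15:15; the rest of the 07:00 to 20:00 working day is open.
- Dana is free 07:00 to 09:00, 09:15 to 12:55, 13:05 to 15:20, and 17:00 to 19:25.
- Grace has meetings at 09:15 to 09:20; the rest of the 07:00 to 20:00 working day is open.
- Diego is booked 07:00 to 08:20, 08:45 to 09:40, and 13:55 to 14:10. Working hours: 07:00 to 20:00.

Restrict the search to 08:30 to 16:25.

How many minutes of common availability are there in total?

35 minutes

Emeka free within 07:00–20:00: 09:50–10:20, 15:15–20:00.
Grace free within 07:00–20:00: 07:00–09:15, 09:20–20:00.
Diego free within 07:00–20:00: 08:20–08:45, 09:40–13:55, 14:10–20:00.
Emeka ∩ Dana: 09:50–10:20, 15:15–15:20, 17:00–19:25.
Emeka ∩ Dana ∩ Grace: 09:50–10:20, 15:15–15:20, 17:00–19:25.
Emeka ∩ Dana ∩ Grace ∩ Diego: 09:50–10:20, 15:15–15:20, 17:00–19:25.
Restricted to 08:30–16:25: 09:50–10:20, 15:15–15:20.
Total common minutes: 30 + 5 = 35.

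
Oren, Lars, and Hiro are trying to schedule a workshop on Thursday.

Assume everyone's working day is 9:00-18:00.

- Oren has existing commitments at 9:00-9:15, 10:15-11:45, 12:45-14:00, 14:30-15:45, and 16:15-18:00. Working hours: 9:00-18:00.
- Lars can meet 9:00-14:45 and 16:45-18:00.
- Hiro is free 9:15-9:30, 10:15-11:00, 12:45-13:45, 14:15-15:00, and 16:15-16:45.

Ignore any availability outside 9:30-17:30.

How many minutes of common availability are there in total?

Oren free within 09:00–18:00: 09:15–10:15, 11:45–12:45, 14:00–14:30, 15:45–16:15.
Oren ∩ Lars: 09:15–10:15, 11:45–12:45, 14:00–14:30.
Oren ∩ Lars ∩ Hiro: 09:15–09:30, 14:15–14:30.
Restricted to 09:30–17:30: 14:15–14:30.
Total common minutes: 15.

15 minutes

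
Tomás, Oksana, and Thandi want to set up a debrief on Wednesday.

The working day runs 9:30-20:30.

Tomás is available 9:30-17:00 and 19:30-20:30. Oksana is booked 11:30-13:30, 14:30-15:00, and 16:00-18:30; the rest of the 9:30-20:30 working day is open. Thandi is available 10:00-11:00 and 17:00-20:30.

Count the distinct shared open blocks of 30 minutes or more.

2

Oksana free within 09:30–20:30: 09:30–11:30, 13:30–14:30, 15:00–16:00, 18:30–20:30.
Tomás ∩ Oksana: 09:30–11:30, 13:30–14:30, 15:00–16:00, 19:30–20:30.
Tomás ∩ Oksana ∩ Thandi: 10:00–11:00, 19:30–20:30.
Windows ≥ 30 min: 10:00–11:00, 19:30–20:30.
That's 2 windows.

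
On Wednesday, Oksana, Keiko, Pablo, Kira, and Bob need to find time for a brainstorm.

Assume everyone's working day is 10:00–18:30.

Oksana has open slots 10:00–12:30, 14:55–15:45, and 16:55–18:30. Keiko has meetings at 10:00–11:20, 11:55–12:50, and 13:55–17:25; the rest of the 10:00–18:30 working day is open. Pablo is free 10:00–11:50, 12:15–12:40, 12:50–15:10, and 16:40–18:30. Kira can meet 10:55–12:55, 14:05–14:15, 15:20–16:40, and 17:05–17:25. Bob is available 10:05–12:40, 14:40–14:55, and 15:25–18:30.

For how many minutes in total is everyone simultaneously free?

30 minutes

Keiko free within 10:00–18:30: 11:20–11:55, 12:50–13:55, 17:25–18:30.
Oksana ∩ Keiko: 11:20–11:55, 17:25–18:30.
Oksana ∩ Keiko ∩ Pablo: 11:20–11:50, 17:25–18:30.
Oksana ∩ Keiko ∩ Pablo ∩ Kira: 11:20–11:50.
Oksana ∩ Keiko ∩ Pablo ∩ Kira ∩ Bob: 11:20–11:50.
Total common minutes: 30.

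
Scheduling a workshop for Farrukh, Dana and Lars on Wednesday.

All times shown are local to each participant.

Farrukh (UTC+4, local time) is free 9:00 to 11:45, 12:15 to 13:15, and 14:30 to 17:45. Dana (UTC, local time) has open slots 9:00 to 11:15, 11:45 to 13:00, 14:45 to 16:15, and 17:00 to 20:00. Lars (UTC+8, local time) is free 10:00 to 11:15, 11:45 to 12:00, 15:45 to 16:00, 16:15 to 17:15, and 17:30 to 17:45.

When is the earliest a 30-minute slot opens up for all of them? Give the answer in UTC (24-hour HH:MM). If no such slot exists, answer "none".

Farrukh → UTC: 05:00–07:45, 08:15–09:15, 10:30–13:45.
Dana → UTC: 09:00–11:15, 11:45–13:00, 14:45–16:15, 17:00–20:00.
Lars → UTC: 02:00–03:15, 03:45–04:00, 07:45–08:00, 08:15–09:15, 09:30–09:45.
Farrukh ∩ Dana: 09:00–09:15, 10:30–11:15, 11:45–13:00.
Farrukh ∩ Dana ∩ Lars: 09:00–09:15.
Windows ≥ 30 min: (none).

none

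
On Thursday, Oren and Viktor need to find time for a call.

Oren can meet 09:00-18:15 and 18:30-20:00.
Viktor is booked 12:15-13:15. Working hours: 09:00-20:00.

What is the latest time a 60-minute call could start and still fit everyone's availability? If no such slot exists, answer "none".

Viktor free within 09:00–20:00: 09:00–12:15, 13:15–20:00.
Oren ∩ Viktor: 09:00–12:15, 13:15–18:15, 18:30–20:00.
Windows ≥ 60 min: 09:00–12:15, 13:15–18:15, 18:30–20:00.
Latest start in the last window 18:30–20:00 is 20:00 − 60 min = 19:00.

19:00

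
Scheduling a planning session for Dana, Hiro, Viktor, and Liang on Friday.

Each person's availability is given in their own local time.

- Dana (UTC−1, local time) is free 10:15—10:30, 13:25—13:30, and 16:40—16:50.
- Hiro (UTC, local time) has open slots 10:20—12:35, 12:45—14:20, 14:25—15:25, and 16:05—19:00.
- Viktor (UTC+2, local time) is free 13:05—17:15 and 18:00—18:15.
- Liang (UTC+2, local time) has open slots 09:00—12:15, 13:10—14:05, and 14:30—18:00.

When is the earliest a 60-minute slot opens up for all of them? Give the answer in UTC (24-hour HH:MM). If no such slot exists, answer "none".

Dana → UTC: 11:15–11:30, 14:25–14:30, 17:40–17:50.
Hiro → UTC: 10:20–12:35, 12:45–14:20, 14:25–15:25, 16:05–19:00.
Viktor → UTC: 11:05–15:15, 16:00–16:15.
Liang → UTC: 07:00–10:15, 11:10–12:05, 12:30–16:00.
Dana ∩ Hiro: 11:15–11:30, 14:25–14:30, 17:40–17:50.
Dana ∩ Hiro ∩ Viktor: 11:15–11:30, 14:25–14:30.
Dana ∩ Hiro ∩ Viktor ∩ Liang: 11:15–11:30, 14:25–14:30.
Windows ≥ 60 min: (none).

none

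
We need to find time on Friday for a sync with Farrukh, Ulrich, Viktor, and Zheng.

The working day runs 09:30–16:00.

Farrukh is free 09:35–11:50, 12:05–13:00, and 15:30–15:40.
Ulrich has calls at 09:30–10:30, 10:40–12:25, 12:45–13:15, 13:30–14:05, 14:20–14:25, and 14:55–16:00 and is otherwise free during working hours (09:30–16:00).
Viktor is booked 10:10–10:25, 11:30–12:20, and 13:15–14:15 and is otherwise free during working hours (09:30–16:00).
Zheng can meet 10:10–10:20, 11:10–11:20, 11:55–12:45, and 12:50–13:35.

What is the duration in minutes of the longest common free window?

Ulrich free within 09:30–16:00: 10:30–10:40, 12:25–12:45, 13:15–13:30, 14:05–14:20, 14:25–14:55.
Viktor free within 09:30–16:00: 09:30–10:10, 10:25–11:30, 12:20–13:15, 14:15–16:00.
Farrukh ∩ Ulrich: 10:30–10:40, 12:25–12:45.
Farrukh ∩ Ulrich ∩ Viktor: 10:30–10:40, 12:25–12:45.
Farrukh ∩ Ulrich ∩ Viktor ∩ Zheng: 12:25–12:45.
Single common window of 20 minutes.

20 minutes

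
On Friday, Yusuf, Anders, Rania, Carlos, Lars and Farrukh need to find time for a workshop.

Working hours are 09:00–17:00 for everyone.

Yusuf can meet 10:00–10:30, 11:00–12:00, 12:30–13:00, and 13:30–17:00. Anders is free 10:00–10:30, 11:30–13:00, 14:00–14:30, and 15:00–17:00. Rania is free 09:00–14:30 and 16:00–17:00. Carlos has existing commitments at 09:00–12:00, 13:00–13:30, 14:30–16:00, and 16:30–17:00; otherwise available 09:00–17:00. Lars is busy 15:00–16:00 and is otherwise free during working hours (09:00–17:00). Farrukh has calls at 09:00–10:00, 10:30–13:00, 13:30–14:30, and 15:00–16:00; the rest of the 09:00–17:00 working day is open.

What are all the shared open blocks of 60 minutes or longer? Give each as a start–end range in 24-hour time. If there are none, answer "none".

none

Carlos free within 09:00–17:00: 12:00–13:00, 13:30–14:30, 16:00–16:30.
Lars free within 09:00–17:00: 09:00–15:00, 16:00–17:00.
Farrukh free within 09:00–17:00: 10:00–10:30, 13:00–13:30, 14:30–15:00, 16:00–17:00.
Yusuf ∩ Anders: 10:00–10:30, 11:30–12:00, 12:30–13:00, 14:00–14:30, 15:00–17:00.
Yusuf ∩ Anders ∩ Rania: 10:00–10:30, 11:30–12:00, 12:30–13:00, 14:00–14:30, 16:00–17:00.
Yusuf ∩ Anders ∩ Rania ∩ Carlos: 12:30–13:00, 14:00–14:30, 16:00–16:30.
Yusuf ∩ Anders ∩ Rania ∩ Carlos ∩ Lars: 12:30–13:00, 14:00–14:30, 16:00–16:30.
Yusuf ∩ Anders ∩ Rania ∩ Carlos ∩ Lars ∩ Farrukh: 16:00–16:30.
Windows ≥ 60 min: (none).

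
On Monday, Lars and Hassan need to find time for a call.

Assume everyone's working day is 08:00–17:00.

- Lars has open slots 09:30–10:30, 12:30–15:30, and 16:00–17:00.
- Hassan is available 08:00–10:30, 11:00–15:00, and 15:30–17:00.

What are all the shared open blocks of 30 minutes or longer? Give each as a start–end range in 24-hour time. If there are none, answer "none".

09:30–10:30, 12:30–15:00, 16:00–17:00

Lars ∩ Hassan: 09:30–10:30, 12:30–15:00, 16:00–17:00.
Windows ≥ 30 min: 09:30–10:30, 12:30–15:00, 16:00–17:00.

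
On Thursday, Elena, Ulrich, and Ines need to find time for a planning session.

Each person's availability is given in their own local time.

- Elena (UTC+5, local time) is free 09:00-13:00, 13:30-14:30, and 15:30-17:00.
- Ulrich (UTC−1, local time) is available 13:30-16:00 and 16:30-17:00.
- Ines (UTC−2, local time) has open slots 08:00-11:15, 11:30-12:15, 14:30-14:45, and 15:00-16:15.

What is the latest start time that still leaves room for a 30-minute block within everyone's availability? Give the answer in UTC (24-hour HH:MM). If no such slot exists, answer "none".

none

Elena → UTC: 04:00–08:00, 08:30–09:30, 10:30–12:00.
Ulrich → UTC: 14:30–17:00, 17:30–18:00.
Ines → UTC: 10:00–13:15, 13:30–14:15, 16:30–16:45, 17:00–18:15.
Elena ∩ Ulrich: (none).
Elena ∩ Ulrich ∩ Ines: (none).
Windows ≥ 30 min: (none).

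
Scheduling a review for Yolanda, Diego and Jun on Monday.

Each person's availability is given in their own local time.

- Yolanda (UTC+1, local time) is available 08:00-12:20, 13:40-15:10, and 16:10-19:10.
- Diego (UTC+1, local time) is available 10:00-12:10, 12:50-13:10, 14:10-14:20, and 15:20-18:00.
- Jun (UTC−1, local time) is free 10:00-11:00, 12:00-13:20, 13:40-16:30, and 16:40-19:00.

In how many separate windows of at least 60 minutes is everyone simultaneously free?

Yolanda → UTC: 07:00–11:20, 12:40–14:10, 15:10–18:10.
Diego → UTC: 09:00–11:10, 11:50–12:10, 13:10–13:20, 14:20–17:00.
Jun → UTC: 11:00–12:00, 13:00–14:20, 14:40–17:30, 17:40–20:00.
Yolanda ∩ Diego: 09:00–11:10, 13:10–13:20, 15:10–17:00.
Yolanda ∩ Diego ∩ Jun: 11:00–11:10, 13:10–13:20, 15:10–17:00.
Windows ≥ 60 min: 15:10–17:00.
That's 1 window.

1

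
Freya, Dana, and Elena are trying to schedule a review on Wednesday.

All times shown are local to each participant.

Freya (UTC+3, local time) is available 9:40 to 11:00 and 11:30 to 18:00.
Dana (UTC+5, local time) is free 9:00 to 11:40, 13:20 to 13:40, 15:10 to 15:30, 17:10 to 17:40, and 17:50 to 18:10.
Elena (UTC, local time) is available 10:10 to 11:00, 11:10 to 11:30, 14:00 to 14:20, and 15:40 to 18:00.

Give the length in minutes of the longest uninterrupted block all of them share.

Freya → UTC: 06:40–08:00, 08:30–15:00.
Dana → UTC: 04:00–06:40, 08:20–08:40, 10:10–10:30, 12:10–12:40, 12:50–13:10.
Elena → UTC: 10:10–11:00, 11:10–11:30, 14:00–14:20, 15:40–18:00.
Freya ∩ Dana: 08:30–08:40, 10:10–10:30, 12:10–12:40, 12:50–13:10.
Freya ∩ Dana ∩ Elena: 10:10–10:30.
Single common window of 20 minutes.

20 minutes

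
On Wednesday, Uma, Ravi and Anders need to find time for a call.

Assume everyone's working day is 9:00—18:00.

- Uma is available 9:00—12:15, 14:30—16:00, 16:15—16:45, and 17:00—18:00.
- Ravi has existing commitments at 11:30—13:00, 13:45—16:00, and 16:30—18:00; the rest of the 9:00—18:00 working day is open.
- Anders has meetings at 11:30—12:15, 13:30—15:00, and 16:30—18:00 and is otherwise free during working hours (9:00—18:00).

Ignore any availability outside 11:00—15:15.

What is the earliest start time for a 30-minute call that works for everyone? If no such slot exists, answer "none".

11:00

Ravi free within 09:00–18:00: 09:00–11:30, 13:00–13:45, 16:00–16:30.
Anders free within 09:00–18:00: 09:00–11:30, 12:15–13:30, 15:00–16:30.
Uma ∩ Ravi: 09:00–11:30, 16:15–16:30.
Uma ∩ Ravi ∩ Anders: 09:00–11:30, 16:15–16:30.
Restricted to 11:00–15:15: 11:00–11:30.
Windows ≥ 30 min: 11:00–11:30.
Earliest such window starts at 11:00.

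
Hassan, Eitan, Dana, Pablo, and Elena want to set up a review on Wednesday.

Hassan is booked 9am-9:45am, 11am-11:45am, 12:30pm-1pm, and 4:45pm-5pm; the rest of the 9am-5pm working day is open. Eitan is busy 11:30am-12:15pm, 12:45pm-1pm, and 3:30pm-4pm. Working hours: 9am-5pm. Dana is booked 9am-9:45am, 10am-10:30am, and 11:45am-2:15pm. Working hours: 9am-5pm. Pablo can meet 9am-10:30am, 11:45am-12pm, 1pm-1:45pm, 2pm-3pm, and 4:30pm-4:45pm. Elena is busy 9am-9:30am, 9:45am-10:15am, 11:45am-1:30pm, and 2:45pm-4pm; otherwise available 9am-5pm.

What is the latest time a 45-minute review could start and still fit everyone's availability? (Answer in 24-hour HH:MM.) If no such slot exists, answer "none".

Hassan free within 09:00–17:00: 09:45–11:00, 11:45–12:30, 13:00–16:45.
Eitan free within 09:00–17:00: 09:00–11:30, 12:15–12:45, 13:00–15:30, 16:00–17:00.
Dana free within 09:00–17:00: 09:45–10:00, 10:30–11:45, 14:15–17:00.
Elena free within 09:00–17:00: 09:30–09:45, 10:15–11:45, 13:30–14:45, 16:00–17:00.
Hassan ∩ Eitan: 09:45–11:00, 12:15–12:30, 13:00–15:30, 16:00–16:45.
Hassan ∩ Eitan ∩ Dana: 09:45–10:00, 10:30–11:00, 14:15–15:30, 16:00–16:45.
Hassan ∩ Eitan ∩ Dana ∩ Pablo: 09:45–10:00, 14:15–15:00, 16:30–16:45.
Hassan ∩ Eitan ∩ Dana ∩ Pablo ∩ Elena: 14:15–14:45, 16:30–16:45.
Windows ≥ 45 min: (none).

none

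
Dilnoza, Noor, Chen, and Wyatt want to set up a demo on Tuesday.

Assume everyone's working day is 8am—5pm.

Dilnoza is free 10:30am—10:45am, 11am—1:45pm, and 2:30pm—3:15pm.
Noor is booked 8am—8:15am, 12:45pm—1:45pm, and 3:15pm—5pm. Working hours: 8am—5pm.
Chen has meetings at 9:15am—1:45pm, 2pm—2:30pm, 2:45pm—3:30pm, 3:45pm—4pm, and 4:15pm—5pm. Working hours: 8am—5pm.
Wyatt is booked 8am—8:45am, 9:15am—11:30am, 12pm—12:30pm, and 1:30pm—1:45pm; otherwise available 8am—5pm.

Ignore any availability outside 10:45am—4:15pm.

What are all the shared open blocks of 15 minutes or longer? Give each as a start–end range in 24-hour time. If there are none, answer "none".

Noor free within 08:00–17:00: 08:15–12:45, 13:45–15:15.
Chen free within 08:00–17:00: 08:00–09:15, 13:45–14:00, 14:30–14:45, 15:30–15:45, 16:00–16:15.
Wyatt free within 08:00–17:00: 08:45–09:15, 11:30–12:00, 12:30–13:30, 13:45–17:00.
Dilnoza ∩ Noor: 10:30–10:45, 11:00–12:45, 14:30–15:15.
Dilnoza ∩ Noor ∩ Chen: 14:30–14:45.
Dilnoza ∩ Noor ∩ Chen ∩ Wyatt: 14:30–14:45.
Restricted to 10:45–16:15: 14:30–14:45.
Windows ≥ 15 min: 14:30–14:45.

14:30–14:45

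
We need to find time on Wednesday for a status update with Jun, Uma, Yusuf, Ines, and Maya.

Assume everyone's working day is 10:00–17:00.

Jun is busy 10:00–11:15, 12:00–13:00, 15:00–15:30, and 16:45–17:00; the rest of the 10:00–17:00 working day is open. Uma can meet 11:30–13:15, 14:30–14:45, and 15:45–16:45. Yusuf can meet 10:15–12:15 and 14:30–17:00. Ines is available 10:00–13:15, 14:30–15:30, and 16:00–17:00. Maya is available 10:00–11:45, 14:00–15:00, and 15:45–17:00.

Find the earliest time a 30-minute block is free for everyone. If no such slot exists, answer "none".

Jun free within 10:00–17:00: 11:15–12:00, 13:00–15:00, 15:30–16:45.
Jun ∩ Uma: 11:30–12:00, 13:00–13:15, 14:30–14:45, 15:45–16:45.
Jun ∩ Uma ∩ Yusuf: 11:30–12:00, 14:30–14:45, 15:45–16:45.
Jun ∩ Uma ∩ Yusuf ∩ Ines: 11:30–12:00, 14:30–14:45, 16:00–16:45.
Jun ∩ Uma ∩ Yusuf ∩ Ines ∩ Maya: 11:30–11:45, 14:30–14:45, 16:00–16:45.
Windows ≥ 30 min: 16:00–16:45.
Earliest such window starts at 16:00.

16:00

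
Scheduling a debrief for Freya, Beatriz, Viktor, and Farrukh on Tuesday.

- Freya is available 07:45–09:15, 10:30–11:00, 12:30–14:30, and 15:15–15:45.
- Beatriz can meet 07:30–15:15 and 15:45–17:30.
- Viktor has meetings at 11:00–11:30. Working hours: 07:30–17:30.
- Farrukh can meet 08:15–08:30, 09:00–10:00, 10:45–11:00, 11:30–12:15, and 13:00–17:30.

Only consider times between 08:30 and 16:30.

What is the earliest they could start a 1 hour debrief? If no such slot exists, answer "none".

13:00

Viktor free within 07:30–17:30: 07:30–11:00, 11:30–17:30.
Freya ∩ Beatriz: 07:45–09:15, 10:30–11:00, 12:30–14:30.
Freya ∩ Beatriz ∩ Viktor: 07:45–09:15, 10:30–11:00, 12:30–14:30.
Freya ∩ Beatriz ∩ Viktor ∩ Farrukh: 08:15–08:30, 09:00–09:15, 10:45–11:00, 13:00–14:30.
Restricted to 08:30–16:30: 09:00–09:15, 10:45–11:00, 13:00–14:30.
Windows ≥ 60 min: 13:00–14:30.
Earliest such window starts at 13:00.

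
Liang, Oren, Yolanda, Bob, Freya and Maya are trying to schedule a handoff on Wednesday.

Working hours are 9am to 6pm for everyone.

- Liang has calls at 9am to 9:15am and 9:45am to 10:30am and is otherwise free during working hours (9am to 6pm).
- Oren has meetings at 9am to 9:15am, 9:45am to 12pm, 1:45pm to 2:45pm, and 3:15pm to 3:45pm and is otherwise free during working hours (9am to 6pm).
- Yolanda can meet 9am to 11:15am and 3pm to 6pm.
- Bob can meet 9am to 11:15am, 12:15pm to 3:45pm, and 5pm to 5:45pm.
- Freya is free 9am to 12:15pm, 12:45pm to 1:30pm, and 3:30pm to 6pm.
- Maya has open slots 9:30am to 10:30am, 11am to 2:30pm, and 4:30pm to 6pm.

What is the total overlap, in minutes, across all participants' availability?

Liang free within 09:00–18:00: 09:15–09:45, 10:30–18:00.
Oren free within 09:00–18:00: 09:15–09:45, 12:00–13:45, 14:45–15:15, 15:45–18:00.
Liang ∩ Oren: 09:15–09:45, 12:00–13:45, 14:45–15:15, 15:45–18:00.
Liang ∩ Oren ∩ Yolanda: 09:15–09:45, 15:00–15:15, 15:45–18:00.
Liang ∩ Oren ∩ Yolanda ∩ Bob: 09:15–09:45, 15:00–15:15, 17:00–17:45.
Liang ∩ Oren ∩ Yolanda ∩ Bob ∩ Freya: 09:15–09:45, 17:00–17:45.
Liang ∩ Oren ∩ Yolanda ∩ Bob ∩ Freya ∩ Maya: 09:30–09:45, 17:00–17:45.
Total common minutes: 15 + 45 = 60.

60 minutes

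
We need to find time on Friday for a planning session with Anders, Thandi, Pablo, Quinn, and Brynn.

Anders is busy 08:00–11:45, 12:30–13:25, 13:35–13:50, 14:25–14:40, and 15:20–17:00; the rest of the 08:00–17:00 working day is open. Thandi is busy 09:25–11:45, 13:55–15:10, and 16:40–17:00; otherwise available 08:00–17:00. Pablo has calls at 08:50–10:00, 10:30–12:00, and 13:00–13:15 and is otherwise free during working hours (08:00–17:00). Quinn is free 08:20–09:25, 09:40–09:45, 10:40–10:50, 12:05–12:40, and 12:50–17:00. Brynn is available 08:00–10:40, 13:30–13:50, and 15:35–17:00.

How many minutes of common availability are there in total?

5 minutes

Anders free within 08:00–17:00: 11:45–12:30, 13:25–13:35, 13:50–14:25, 14:40–15:20.
Thandi free within 08:00–17:00: 08:00–09:25, 11:45–13:55, 15:10–16:40.
Pablo free within 08:00–17:00: 08:00–08:50, 10:00–10:30, 12:00–13:00, 13:15–17:00.
Anders ∩ Thandi: 11:45–12:30, 13:25–13:35, 13:50–13:55, 15:10–15:20.
Anders ∩ Thandi ∩ Pablo: 12:00–12:30, 13:25–13:35, 13:50–13:55, 15:10–15:20.
Anders ∩ Thandi ∩ Pablo ∩ Quinn: 12:05–12:30, 13:25–13:35, 13:50–13:55, 15:10–15:20.
Anders ∩ Thandi ∩ Pablo ∩ Quinn ∩ Brynn: 13:30–13:35.
Total common minutes: 5.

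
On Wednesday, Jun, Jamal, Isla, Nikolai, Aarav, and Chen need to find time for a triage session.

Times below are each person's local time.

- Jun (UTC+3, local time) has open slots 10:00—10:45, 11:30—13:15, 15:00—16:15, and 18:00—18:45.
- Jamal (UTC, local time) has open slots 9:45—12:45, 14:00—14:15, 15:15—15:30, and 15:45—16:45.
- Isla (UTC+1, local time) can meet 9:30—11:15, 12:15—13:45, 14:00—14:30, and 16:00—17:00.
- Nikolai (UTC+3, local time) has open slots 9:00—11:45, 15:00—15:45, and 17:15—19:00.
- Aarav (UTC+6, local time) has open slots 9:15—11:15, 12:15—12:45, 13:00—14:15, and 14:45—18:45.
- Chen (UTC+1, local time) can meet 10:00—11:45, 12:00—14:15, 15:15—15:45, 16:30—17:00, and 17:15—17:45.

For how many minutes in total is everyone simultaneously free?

45 minutes

Jun → UTC: 07:00–07:45, 08:30–10:15, 12:00–13:15, 15:00–15:45.
Jamal → UTC: 09:45–12:45, 14:00–14:15, 15:15–15:30, 15:45–16:45.
Isla → UTC: 08:30–10:15, 11:15–12:45, 13:00–13:30, 15:00–16:00.
Nikolai → UTC: 06:00–08:45, 12:00–12:45, 14:15–16:00.
Aarav → UTC: 03:15–05:15, 06:15–06:45, 07:00–08:15, 08:45–12:45.
Chen → UTC: 09:00–10:45, 11:00–13:15, 14:15–14:45, 15:30–16:00, 16:15–16:45.
Jun ∩ Jamal: 09:45–10:15, 12:00–12:45, 15:15–15:30.
Jun ∩ Jamal ∩ Isla: 09:45–10:15, 12:00–12:45, 15:15–15:30.
Jun ∩ Jamal ∩ Isla ∩ Nikolai: 12:00–12:45, 15:15–15:30.
Jun ∩ Jamal ∩ Isla ∩ Nikolai ∩ Aarav: 12:00–12:45.
Jun ∩ Jamal ∩ Isla ∩ Nikolai ∩ Aarav ∩ Chen: 12:00–12:45.
Total common minutes: 45.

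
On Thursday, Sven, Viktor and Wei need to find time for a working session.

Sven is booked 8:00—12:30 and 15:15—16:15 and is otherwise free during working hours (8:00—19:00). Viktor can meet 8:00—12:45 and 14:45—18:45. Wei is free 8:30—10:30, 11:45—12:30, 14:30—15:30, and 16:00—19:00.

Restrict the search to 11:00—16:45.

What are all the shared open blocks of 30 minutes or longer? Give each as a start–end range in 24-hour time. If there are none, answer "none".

Sven free within 08:00–19:00: 12:30–15:15, 16:15–19:00.
Sven ∩ Viktor: 12:30–12:45, 14:45–15:15, 16:15–18:45.
Sven ∩ Viktor ∩ Wei: 14:45–15:15, 16:15–18:45.
Restricted to 11:00–16:45: 14:45–15:15, 16:15–16:45.
Windows ≥ 30 min: 14:45–15:15, 16:15–16:45.

14:45–15:15, 16:15–16:45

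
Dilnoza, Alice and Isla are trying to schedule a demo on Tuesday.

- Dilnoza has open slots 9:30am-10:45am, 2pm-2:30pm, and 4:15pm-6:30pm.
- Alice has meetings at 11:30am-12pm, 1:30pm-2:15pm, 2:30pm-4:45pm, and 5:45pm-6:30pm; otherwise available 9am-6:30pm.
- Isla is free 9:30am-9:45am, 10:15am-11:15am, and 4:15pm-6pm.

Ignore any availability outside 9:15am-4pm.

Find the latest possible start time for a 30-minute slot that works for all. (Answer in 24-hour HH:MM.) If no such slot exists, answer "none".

Alice free within 09:00–18:30: 09:00–11:30, 12:00–13:30, 14:15–14:30, 16:45–17:45.
Dilnoza ∩ Alice: 09:30–10:45, 14:15–14:30, 16:45–17:45.
Dilnoza ∩ Alice ∩ Isla: 09:30–09:45, 10:15–10:45, 16:45–17:45.
Restricted to 09:15–16:00: 09:30–09:45, 10:15–10:45.
Windows ≥ 30 min: 10:15–10:45.
Latest start in the last window 10:15–10:45 is 10:45 − 30 min = 10:15.

10:15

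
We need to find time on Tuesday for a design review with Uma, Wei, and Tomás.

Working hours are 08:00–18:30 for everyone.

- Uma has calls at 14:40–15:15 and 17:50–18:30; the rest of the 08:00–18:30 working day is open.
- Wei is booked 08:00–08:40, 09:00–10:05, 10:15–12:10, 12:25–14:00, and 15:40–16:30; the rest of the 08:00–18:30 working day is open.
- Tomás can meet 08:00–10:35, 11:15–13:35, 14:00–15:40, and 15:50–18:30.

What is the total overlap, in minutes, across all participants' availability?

Uma free within 08:00–18:30: 08:00–14:40, 15:15–17:50.
Wei free within 08:00–18:30: 08:40–09:00, 10:05–10:15, 12:10–12:25, 14:00–15:40, 16:30–18:30.
Uma ∩ Wei: 08:40–09:00, 10:05–10:15, 12:10–12:25, 14:00–14:40, 15:15–15:40, 16:30–17:50.
Uma ∩ Wei ∩ Tomás: 08:40–09:00, 10:05–10:15, 12:10–12:25, 14:00–14:40, 15:15–15:40, 16:30–17:50.
Total common minutes: 20 + 10 + 15 + 40 + 25 + 80 = 190.

190 minutes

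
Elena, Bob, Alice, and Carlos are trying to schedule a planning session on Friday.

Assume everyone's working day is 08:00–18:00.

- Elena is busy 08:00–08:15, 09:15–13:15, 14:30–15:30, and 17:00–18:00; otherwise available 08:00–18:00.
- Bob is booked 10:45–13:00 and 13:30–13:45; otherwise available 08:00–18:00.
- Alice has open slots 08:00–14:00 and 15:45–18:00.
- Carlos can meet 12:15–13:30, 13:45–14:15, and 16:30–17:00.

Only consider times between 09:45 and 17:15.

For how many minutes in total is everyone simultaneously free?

Elena free within 08:00–18:00: 08:15–09:15, 13:15–14:30, 15:30–17:00.
Bob free within 08:00–18:00: 08:00–10:45, 13:00–13:30, 13:45–18:00.
Elena ∩ Bob: 08:15–09:15, 13:15–13:30, 13:45–14:30, 15:30–17:00.
Elena ∩ Bob ∩ Alice: 08:15–09:15, 13:15–13:30, 13:45–14:00, 15:45–17:00.
Elena ∩ Bob ∩ Alice ∩ Carlos: 13:15–13:30, 13:45–14:00, 16:30–17:00.
Restricted to 09:45–17:15: 13:15–13:30, 13:45–14:00, 16:30–17:00.
Total common minutes: 15 + 15 + 30 = 60.

60 minutes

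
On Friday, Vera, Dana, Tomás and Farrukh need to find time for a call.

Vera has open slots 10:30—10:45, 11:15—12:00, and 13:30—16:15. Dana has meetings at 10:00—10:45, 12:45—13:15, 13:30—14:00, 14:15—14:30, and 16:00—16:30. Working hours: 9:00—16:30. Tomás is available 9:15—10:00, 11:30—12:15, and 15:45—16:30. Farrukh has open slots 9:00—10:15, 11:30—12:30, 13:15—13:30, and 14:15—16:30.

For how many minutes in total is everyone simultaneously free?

Dana free within 09:00–16:30: 09:00–10:00, 10:45–12:45, 13:15–13:30, 14:00–14:15, 14:30–16:00.
Vera ∩ Dana: 11:15–12:00, 14:00–14:15, 14:30–16:00.
Vera ∩ Dana ∩ Tomás: 11:30–12:00, 15:45–16:00.
Vera ∩ Dana ∩ Tomás ∩ Farrukh: 11:30–12:00, 15:45–16:00.
Total common minutes: 30 + 15 = 45.

45 minutes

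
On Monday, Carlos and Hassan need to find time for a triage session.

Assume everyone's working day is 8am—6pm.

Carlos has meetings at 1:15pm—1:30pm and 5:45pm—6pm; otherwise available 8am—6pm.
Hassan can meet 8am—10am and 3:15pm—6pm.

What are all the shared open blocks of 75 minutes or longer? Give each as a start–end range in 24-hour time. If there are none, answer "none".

Carlos free within 08:00–18:00: 08:00–13:15, 13:30–17:45.
Carlos ∩ Hassan: 08:00–10:00, 15:15–17:45.
Windows ≥ 75 min: 08:00–10:00, 15:15–17:45.

08:00–10:00, 15:15–17:45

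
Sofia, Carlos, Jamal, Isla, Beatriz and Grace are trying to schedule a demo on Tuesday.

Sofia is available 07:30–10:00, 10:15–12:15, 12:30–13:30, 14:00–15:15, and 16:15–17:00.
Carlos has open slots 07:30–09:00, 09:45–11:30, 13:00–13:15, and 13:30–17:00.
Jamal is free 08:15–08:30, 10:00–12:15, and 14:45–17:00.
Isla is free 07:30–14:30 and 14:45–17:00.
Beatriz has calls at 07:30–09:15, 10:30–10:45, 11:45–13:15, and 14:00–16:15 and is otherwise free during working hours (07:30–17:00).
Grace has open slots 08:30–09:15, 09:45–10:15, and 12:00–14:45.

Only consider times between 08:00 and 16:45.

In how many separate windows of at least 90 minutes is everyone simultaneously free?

Beatriz free within 07:30–17:00: 09:15–10:30, 10:45–11:45, 13:15–14:00, 16:15–17:00.
Sofia ∩ Carlos: 07:30–09:00, 09:45–10:00, 10:15–11:30, 13:00–13:15, 14:00–15:15, 16:15–17:00.
Sofia ∩ Carlos ∩ Jamal: 08:15–08:30, 10:15–11:30, 14:45–15:15, 16:15–17:00.
Sofia ∩ Carlos ∩ Jamal ∩ Isla: 08:15–08:30, 10:15–11:30, 14:45–15:15, 16:15–17:00.
Sofia ∩ Carlos ∩ Jamal ∩ Isla ∩ Beatriz: 10:15–10:30, 10:45–11:30, 16:15–17:00.
Sofia ∩ Carlos ∩ Jamal ∩ Isla ∩ Beatriz ∩ Grace: (none).
Restricted to 08:00–16:45: (none).
Windows ≥ 90 min: (none).
That's 0 windows.

0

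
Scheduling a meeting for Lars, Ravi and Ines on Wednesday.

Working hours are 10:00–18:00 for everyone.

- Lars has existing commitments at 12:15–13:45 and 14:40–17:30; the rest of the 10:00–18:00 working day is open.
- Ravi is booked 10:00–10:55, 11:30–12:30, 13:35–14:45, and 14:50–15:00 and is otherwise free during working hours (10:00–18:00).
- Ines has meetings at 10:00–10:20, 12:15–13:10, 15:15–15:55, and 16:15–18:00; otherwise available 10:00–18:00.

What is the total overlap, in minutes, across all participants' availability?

35 minutes

Lars free within 10:00–18:00: 10:00–12:15, 13:45–14:40, 17:30–18:00.
Ravi free within 10:00–18:00: 10:55–11:30, 12:30–13:35, 14:45–14:50, 15:00–18:00.
Ines free within 10:00–18:00: 10:20–12:15, 13:10–15:15, 15:55–16:15.
Lars ∩ Ravi: 10:55–11:30, 17:30–18:00.
Lars ∩ Ravi ∩ Ines: 10:55–11:30.
Total common minutes: 35.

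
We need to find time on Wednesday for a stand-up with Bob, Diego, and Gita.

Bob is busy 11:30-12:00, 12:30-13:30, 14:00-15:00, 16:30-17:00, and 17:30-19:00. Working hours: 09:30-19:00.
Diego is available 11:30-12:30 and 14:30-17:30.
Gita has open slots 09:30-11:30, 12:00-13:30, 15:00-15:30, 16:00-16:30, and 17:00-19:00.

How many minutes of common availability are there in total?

Bob free within 09:30–19:00: 09:30–11:30, 12:00–12:30, 13:30–14:00, 15:00–16:30, 17:00–17:30.
Bob ∩ Diego: 12:00–12:30, 15:00–16:30, 17:00–17:30.
Bob ∩ Diego ∩ Gita: 12:00–12:30, 15:00–15:30, 16:00–16:30, 17:00–17:30.
Total common minutes: 30 + 30 + 30 + 30 = 120.

120 minutes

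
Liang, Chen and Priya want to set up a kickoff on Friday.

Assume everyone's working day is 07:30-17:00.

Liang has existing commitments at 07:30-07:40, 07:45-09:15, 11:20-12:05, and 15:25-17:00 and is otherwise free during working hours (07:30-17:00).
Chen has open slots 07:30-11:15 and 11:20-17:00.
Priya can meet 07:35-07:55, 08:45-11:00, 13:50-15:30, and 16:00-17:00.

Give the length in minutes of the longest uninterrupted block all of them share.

Liang free within 07:30–17:00: 07:40–07:45, 09:15–11:20, 12:05–15:25.
Liang ∩ Chen: 07:40–07:45, 09:15–11:15, 12:05–15:25.
Liang ∩ Chen ∩ Priya: 07:40–07:45, 09:15–11:00, 13:50–15:25.
Common window lengths: 5, 105, 95 min; longest is 105.

105 minutes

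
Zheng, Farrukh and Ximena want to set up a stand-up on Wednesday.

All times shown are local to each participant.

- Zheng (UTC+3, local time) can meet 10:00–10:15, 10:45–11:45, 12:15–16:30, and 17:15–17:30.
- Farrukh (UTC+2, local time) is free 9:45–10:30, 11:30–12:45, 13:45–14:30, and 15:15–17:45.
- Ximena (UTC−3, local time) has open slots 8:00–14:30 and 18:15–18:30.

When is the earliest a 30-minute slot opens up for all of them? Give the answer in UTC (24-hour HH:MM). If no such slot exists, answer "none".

11:45

Zheng → UTC: 07:00–07:15, 07:45–08:45, 09:15–13:30, 14:15–14:30.
Farrukh → UTC: 07:45–08:30, 09:30–10:45, 11:45–12:30, 13:15–15:45.
Ximena → UTC: 11:00–17:30, 21:15–21:30.
Zheng ∩ Farrukh: 07:45–08:30, 09:30–10:45, 11:45–12:30, 13:15–13:30, 14:15–14:30.
Zheng ∩ Farrukh ∩ Ximena: 11:45–12:30, 13:15–13:30, 14:15–14:30.
Windows ≥ 30 min: 11:45–12:30.
Earliest such window starts at 11:45.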